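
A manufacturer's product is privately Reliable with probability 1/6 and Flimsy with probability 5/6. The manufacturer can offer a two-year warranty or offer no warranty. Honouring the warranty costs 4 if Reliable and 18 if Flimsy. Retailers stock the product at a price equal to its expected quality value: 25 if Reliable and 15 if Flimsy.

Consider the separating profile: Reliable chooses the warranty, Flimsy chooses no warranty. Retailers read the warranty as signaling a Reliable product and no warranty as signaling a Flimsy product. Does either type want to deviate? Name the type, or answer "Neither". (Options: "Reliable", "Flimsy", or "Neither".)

The warranty pays 25; no warranty pays 15.
Reliable: assigned the warranty, nets 25 − 4 = 21; deviating to no warranty nets 15.
Flimsy: assigned no warranty, nets 15; deviating to the warranty nets 25 − 18 = 7.
Both types strictly prefer their assigned action; no profitable deviation.

Neither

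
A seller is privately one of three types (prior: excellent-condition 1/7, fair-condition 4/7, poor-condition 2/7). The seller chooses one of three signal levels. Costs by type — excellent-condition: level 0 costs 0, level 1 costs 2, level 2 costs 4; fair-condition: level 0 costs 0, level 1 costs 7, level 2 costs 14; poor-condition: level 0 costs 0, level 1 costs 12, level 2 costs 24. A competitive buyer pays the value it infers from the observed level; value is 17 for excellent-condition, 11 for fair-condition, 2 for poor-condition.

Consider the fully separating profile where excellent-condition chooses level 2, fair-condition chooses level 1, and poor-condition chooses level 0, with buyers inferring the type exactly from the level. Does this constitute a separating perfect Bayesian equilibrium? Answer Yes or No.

Separating prices: level 2 → 17, level 1 → 11, level 0 → 2.
excellent-condition (assigned level 2): level 0: 2 − 0 = 2; level 1: 11 − 2 = 9; level 2: 17 − 4 = 13. excellent-condition stays.
fair-condition (assigned level 1): level 0: 2 − 0 = 2; level 1: 11 − 7 = 4; level 2: 17 − 14 = 3. fair-condition stays.
poor-condition (assigned level 0): level 0: 2 − 0 = 2; level 1: 11 − 12 = -1; level 2: 17 − 24 = -7. poor-condition stays.
Every type prefers its assigned level; separation holds.

Yes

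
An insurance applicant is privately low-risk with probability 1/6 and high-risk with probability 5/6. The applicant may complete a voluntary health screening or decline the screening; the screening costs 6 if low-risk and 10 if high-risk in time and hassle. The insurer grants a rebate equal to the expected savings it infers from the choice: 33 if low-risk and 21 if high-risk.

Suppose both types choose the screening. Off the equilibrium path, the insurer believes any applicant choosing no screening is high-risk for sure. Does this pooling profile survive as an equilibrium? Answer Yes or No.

On path, the insurer holds the prior and pays 1/6·33 + 5/6·21 = 23. Off path (no screening), believing high-risk, it pays 21.
low-risk: the screening nets 23 − 6 = 17; no screening nets 21. low-risk would deviate.
high-risk: the screening nets 23 − 10 = 13; no screening nets 21. high-risk would deviate.
A type deviates, so pooling fails.

No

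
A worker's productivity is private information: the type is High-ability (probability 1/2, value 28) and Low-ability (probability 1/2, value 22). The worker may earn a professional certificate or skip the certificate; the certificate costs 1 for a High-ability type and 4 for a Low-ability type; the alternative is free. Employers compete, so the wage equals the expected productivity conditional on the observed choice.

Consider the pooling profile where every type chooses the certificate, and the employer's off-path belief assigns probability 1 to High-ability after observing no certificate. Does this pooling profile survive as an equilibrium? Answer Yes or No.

On path, the employer holds the prior and pays 1/2·28 + 1/2·22 = 25. Off path (no certificate), believing High-ability, it pays 28.
High-ability: the certificate nets 25 − 1 = 24; no certificate nets 28. High-ability would deviate.
Low-ability: the certificate nets 25 − 4 = 21; no certificate nets 28. Low-ability would deviate.
A type deviates, so pooling fails.

No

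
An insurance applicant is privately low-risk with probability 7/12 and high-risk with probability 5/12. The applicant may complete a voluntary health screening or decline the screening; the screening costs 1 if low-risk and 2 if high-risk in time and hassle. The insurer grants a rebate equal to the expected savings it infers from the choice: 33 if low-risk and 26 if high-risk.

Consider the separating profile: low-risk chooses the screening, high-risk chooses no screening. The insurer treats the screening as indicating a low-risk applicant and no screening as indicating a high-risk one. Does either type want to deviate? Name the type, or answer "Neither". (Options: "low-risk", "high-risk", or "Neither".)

The screening pays 33; no screening pays 26.
low-risk: assigned the screening, nets 33 − 1 = 32; deviating to no screening nets 26.
high-risk: assigned no screening, nets 26; deviating to the screening nets 33 − 2 = 31.
The high-risk type gains 5 by deviating.

high-risk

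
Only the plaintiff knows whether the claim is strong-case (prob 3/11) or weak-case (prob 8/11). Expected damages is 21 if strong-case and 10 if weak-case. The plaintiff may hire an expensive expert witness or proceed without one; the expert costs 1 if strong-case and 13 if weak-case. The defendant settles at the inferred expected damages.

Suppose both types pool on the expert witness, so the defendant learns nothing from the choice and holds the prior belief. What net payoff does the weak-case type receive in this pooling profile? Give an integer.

0

Pooled settlement = 3/11·21 + 8/11·10 = 13.
weak-case pays cost 13 for the expert witness, so net payoff = 13 − 13 = 0.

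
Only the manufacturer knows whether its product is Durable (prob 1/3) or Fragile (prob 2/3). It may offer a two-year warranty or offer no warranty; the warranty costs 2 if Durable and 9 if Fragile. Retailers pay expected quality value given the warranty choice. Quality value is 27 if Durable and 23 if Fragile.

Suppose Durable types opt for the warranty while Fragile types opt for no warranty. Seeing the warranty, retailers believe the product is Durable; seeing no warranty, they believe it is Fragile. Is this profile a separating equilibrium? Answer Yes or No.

Yes

Under these beliefs, the warranty earns price 27 and no warranty earns price 23.
Durable: the warranty nets 27 − 2 = 25; no warranty nets 23. Durable prefers the warranty.
Fragile: the warranty nets 27 − 9 = 18; no warranty nets 23. Fragile prefers no warranty.
Neither type deviates, so the separating profile is an equilibrium.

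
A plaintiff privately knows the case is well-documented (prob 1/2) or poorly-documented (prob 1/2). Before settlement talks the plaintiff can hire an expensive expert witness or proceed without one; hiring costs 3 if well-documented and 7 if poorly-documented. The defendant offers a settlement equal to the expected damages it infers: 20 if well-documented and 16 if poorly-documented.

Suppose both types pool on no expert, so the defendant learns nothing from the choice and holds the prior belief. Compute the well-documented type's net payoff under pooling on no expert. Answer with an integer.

Pooled settlement = 1/2·20 + 1/2·16 = 18.
well-documented pays no cost for no expert, so net payoff = 18.

18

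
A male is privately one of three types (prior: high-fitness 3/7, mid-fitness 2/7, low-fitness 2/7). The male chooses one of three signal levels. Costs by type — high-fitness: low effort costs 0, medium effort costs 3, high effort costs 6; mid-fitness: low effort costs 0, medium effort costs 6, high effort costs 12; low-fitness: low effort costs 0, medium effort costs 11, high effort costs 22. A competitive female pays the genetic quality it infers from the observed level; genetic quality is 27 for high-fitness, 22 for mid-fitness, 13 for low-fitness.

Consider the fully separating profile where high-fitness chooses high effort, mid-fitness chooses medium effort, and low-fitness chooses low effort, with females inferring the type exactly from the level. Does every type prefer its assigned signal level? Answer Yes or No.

Separating mating payoffs: high effort → 27, medium effort → 22, low effort → 13.
high-fitness (assigned high effort): low effort: 13 − 0 = 13; medium effort: 22 − 3 = 19; high effort: 27 − 6 = 21. high-fitness stays.
mid-fitness (assigned medium effort): low effort: 13 − 0 = 13; medium effort: 22 − 6 = 16; high effort: 27 − 12 = 15. mid-fitness stays.
low-fitness (assigned low effort): low effort: 13 − 0 = 13; medium effort: 22 − 11 = 11; high effort: 27 − 22 = 5. low-fitness stays.
Every type prefers its assigned level; separation holds.

Yes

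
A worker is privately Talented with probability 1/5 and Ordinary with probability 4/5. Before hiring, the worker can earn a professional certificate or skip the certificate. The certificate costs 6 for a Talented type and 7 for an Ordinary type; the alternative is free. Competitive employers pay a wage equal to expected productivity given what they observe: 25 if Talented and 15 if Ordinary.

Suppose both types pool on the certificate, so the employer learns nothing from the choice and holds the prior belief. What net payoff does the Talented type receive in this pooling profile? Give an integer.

Pooled wage = 1/5·25 + 4/5·15 = 17.
Talented pays cost 6 for the certificate, so net payoff = 17 − 6 = 11.

11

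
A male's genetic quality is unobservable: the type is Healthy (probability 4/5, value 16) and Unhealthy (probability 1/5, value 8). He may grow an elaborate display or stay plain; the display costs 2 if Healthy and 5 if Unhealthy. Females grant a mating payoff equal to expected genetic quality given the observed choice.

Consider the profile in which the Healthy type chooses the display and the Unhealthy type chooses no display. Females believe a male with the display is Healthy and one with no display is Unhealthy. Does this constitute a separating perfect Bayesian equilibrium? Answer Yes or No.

Under these beliefs, the display earns mating payoff 16 and no display earns mating payoff 8.
Healthy: the display nets 16 − 2 = 14; no display nets 8. Healthy prefers the display.
Unhealthy: the display nets 16 − 5 = 11; no display nets 8. Unhealthy would deviate to the display.
Unhealthy has a profitable deviation, so the profile is not an equilibrium.

No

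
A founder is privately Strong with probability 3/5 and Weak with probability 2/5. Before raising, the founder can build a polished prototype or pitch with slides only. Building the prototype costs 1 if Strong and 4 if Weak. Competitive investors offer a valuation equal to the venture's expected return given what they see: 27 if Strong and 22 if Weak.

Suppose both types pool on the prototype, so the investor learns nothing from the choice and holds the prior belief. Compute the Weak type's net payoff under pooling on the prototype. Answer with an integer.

21

Pooled valuation = 3/5·27 + 2/5·22 = 25.
Weak pays cost 4 for the prototype, so net payoff = 25 − 4 = 21.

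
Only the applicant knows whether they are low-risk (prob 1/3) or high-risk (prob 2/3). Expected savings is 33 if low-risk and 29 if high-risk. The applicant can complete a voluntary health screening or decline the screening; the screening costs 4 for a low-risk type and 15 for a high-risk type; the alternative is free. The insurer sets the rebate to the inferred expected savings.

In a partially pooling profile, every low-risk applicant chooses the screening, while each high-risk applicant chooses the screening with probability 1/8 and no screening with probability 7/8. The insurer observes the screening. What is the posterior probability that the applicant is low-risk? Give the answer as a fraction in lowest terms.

P(the screening) = (1/3)·1 + (2/3)·(1/8) = 5/12.
By Bayes' rule, P(low-risk | the screening) = (1/3) / (5/12) = 4/5.

4/5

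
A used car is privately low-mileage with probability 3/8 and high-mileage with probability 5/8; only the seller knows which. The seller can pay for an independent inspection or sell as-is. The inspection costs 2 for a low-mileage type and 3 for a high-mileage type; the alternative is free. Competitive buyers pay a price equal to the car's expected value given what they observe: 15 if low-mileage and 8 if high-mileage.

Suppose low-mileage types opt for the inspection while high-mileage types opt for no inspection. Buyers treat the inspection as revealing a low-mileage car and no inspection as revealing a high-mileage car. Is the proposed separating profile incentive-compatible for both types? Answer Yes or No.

Under these beliefs, the inspection earns price 15 and no inspection earns price 8.
low-mileage: the inspection nets 15 − 2 = 13; no inspection nets 8. low-mileage prefers the inspection.
high-mileage: the inspection nets 15 − 3 = 12; no inspection nets 8. high-mileage would deviate to the inspection.
high-mileage has a profitable deviation, so the profile is not an equilibrium.

No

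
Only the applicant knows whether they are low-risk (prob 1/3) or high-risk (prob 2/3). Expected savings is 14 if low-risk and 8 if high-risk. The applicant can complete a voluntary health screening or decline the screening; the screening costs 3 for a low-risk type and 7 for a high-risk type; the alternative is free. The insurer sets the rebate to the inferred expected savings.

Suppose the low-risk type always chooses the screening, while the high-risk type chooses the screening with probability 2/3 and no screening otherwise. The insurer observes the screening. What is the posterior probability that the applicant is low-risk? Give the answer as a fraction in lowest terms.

P(the screening) = (1/3)·1 + (2/3)·(2/3) = 7/9.
By Bayes' rule, P(low-risk | the screening) = (1/3) / (7/9) = 3/7.

3/7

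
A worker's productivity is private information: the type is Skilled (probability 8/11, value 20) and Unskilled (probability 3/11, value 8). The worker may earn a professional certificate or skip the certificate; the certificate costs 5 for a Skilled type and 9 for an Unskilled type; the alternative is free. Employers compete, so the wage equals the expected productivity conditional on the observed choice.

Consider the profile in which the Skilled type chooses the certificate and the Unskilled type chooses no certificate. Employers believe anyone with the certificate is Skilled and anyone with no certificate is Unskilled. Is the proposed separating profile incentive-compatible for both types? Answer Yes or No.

No

Under these beliefs, the certificate earns wage 20 and no certificate earns wage 8.
Skilled: the certificate nets 20 − 5 = 15; no certificate nets 8. Skilled prefers the certificate.
Unskilled: the certificate nets 20 − 9 = 11; no certificate nets 8. Unskilled would deviate to the certificate.
Unskilled has a profitable deviation, so the profile is not an equilibrium.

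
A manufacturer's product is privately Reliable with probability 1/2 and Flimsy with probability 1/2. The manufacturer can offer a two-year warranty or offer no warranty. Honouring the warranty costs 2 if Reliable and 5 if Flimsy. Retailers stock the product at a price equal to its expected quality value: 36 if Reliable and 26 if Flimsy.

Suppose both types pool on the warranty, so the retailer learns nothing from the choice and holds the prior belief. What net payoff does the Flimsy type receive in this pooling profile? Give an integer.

Pooled price = 1/2·36 + 1/2·26 = 31.
Flimsy pays cost 5 for the warranty, so net payoff = 31 − 5 = 26.

26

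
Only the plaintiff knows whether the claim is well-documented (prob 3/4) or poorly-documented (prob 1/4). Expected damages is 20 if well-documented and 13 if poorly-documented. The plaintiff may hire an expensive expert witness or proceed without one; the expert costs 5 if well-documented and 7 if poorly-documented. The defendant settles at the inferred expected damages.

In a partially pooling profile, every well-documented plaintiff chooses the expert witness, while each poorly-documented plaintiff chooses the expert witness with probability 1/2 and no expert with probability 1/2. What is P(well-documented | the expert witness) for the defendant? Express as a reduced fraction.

P(the expert witness) = (3/4)·1 + (1/4)·(1/2) = 7/8.
By Bayes' rule, P(well-documented | the expert witness) = (3/4) / (7/8) = 6/7.

6/7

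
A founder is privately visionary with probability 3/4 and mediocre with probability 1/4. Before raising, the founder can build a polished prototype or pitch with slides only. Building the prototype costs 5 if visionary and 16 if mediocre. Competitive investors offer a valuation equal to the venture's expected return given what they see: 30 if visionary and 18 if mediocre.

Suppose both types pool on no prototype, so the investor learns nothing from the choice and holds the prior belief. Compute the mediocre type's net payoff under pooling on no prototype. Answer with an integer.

27

Pooled valuation = 3/4·30 + 1/4·18 = 27.
mediocre pays no cost for no prototype, so net payoff = 27.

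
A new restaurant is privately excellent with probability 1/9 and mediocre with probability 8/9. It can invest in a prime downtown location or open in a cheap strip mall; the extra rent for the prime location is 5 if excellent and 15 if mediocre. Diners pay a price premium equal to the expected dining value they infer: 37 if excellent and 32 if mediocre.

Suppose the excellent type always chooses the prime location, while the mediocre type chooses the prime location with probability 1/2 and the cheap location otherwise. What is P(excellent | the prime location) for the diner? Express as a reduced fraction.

1/5

P(the prime location) = (1/9)·1 + (8/9)·(1/2) = 5/9.
By Bayes' rule, P(excellent | the prime location) = (1/9) / (5/9) = 1/5.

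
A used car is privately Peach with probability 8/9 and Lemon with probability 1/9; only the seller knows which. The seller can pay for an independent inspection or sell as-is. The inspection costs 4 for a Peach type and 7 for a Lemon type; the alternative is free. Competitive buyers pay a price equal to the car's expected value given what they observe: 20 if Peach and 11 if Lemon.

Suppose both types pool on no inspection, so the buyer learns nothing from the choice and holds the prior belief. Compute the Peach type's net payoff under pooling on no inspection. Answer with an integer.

19

Pooled price = 8/9·20 + 1/9·11 = 19.
Peach pays no cost for no inspection, so net payoff = 19.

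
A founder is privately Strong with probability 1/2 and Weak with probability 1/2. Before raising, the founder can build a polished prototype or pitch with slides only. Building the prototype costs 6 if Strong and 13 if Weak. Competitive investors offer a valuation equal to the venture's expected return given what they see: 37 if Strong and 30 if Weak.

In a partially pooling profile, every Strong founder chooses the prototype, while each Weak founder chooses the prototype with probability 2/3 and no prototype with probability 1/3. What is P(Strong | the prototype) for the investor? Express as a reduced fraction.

3/5

P(the prototype) = (1/2)·1 + (1/2)·(2/3) = 5/6.
By Bayes' rule, P(Strong | the prototype) = (1/2) / (5/6) = 3/5.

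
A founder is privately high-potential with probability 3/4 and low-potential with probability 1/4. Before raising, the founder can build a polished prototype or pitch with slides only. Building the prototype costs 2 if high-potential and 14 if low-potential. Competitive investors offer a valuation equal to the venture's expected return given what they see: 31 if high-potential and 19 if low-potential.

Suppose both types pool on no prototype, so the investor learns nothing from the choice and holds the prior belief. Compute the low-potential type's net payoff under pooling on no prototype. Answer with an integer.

28

Pooled valuation = 3/4·31 + 1/4·19 = 28.
low-potential pays no cost for no prototype, so net payoff = 28.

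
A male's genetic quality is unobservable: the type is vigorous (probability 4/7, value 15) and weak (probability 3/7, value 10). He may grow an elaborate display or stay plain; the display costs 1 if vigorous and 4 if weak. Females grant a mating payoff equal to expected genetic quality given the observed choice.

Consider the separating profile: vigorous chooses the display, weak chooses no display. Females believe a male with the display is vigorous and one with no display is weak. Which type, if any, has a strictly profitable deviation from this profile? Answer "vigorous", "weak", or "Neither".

The display pays 15; no display pays 10.
vigorous: assigned the display, nets 15 − 1 = 14; deviating to no display nets 10.
weak: assigned no display, nets 10; deviating to the display nets 15 − 4 = 11.
The weak type gains 1 by deviating.

weak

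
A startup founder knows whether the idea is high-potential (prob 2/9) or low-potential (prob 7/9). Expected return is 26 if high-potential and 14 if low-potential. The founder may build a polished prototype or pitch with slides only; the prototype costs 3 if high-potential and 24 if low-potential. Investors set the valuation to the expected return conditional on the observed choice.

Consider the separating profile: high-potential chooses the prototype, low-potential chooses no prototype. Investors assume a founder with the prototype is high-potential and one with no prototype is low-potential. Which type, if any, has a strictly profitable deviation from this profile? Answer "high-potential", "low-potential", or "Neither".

Neither

The prototype pays 26; no prototype pays 14.
high-potential: assigned the prototype, nets 26 − 3 = 23; deviating to no prototype nets 14.
low-potential: assigned no prototype, nets 14; deviating to the prototype nets 26 − 24 = 2.
Both types strictly prefer their assigned action; no profitable deviation.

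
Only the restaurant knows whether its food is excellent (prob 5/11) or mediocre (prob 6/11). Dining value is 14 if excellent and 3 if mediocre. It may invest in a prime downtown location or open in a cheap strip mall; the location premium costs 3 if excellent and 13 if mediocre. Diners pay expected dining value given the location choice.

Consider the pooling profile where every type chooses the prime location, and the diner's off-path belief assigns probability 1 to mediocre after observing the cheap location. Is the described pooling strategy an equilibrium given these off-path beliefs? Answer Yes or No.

No

On path, the diner holds the prior and pays 5/11·14 + 6/11·3 = 8. Off path (the cheap location), believing mediocre, it pays 3.
excellent: the prime location nets 8 − 3 = 5; the cheap location nets 3. excellent stays.
mediocre: the prime location nets 8 − 13 = -5; the cheap location nets 3. mediocre would deviate.
A type deviates, so pooling fails.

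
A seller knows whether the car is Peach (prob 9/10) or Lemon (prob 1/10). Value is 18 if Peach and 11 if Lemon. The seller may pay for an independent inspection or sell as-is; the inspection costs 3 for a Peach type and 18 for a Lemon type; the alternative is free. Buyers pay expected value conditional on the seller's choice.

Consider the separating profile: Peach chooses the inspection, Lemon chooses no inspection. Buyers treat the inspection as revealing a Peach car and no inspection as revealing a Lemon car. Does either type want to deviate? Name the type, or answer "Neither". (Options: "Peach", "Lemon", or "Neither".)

The inspection pays 18; no inspection pays 11.
Peach: assigned the inspection, nets 18 − 3 = 15; deviating to no inspection nets 11.
Lemon: assigned no inspection, nets 11; deviating to the inspection nets 18 − 18 = 0.
Both types strictly prefer their assigned action; no profitable deviation.

Neither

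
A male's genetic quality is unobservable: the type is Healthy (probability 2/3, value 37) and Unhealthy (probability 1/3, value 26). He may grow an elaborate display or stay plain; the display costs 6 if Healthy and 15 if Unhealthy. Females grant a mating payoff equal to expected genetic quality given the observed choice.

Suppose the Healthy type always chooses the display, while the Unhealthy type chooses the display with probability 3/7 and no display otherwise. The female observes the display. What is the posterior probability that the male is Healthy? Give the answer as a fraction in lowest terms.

14/17

P(the display) = (2/3)·1 + (1/3)·(3/7) = 17/21.
By Bayes' rule, P(Healthy | the display) = (2/3) / (17/21) = 14/17.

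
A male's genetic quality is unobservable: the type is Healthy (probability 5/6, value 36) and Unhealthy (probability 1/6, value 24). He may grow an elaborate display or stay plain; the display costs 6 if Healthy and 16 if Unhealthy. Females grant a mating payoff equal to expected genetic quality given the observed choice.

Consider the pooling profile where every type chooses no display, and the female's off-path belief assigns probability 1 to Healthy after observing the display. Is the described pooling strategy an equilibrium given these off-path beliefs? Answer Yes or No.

Yes

On path, the female holds the prior and pays 5/6·36 + 1/6·24 = 34. Off path (the display), believing Healthy, it pays 36.
Healthy: no display nets 34; the display nets 36 − 6 = 30. Healthy stays.
Unhealthy: no display nets 34; the display nets 36 − 16 = 20. Unhealthy stays.
No type deviates, so pooling is sustained.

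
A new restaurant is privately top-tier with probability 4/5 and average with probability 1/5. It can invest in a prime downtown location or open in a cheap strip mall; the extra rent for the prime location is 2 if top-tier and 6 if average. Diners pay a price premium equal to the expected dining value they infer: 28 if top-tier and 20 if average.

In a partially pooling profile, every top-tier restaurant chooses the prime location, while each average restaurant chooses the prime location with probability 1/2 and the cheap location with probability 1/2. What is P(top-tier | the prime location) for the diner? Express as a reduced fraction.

8/9

P(the prime location) = (4/5)·1 + (1/5)·(1/2) = 9/10.
By Bayes' rule, P(top-tier | the prime location) = (4/5) / (9/10) = 8/9.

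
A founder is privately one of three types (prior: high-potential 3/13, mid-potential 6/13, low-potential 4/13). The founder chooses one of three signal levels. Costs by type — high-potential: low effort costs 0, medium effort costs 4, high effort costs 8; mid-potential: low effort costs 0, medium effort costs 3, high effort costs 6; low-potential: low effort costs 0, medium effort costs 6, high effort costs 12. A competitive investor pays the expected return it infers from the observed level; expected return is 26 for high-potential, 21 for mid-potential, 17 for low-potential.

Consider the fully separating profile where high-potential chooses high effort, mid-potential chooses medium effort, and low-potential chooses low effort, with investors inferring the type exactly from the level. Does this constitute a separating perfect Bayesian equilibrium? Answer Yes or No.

Separating valuations: high effort → 26, medium effort → 21, low effort → 17.
high-potential (assigned high effort): low effort: 17 − 0 = 17; medium effort: 21 − 4 = 17; high effort: 26 − 8 = 18. high-potential stays.
mid-potential (assigned medium effort): low effort: 17 − 0 = 17; medium effort: 21 − 3 = 18; high effort: 26 − 6 = 20. mid-potential prefers high effort.
low-potential (assigned low effort): low effort: 17 − 0 = 17; medium effort: 21 − 6 = 15; high effort: 26 − 12 = 14. low-potential stays.
At least one type deviates; the separating profile fails.

No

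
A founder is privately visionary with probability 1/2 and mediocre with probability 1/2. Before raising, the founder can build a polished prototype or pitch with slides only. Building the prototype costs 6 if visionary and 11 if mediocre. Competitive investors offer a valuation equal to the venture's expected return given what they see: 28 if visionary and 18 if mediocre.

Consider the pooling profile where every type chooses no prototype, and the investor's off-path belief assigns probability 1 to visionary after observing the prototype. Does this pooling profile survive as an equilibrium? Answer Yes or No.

Yes

On path, the investor holds the prior and pays 1/2·28 + 1/2·18 = 23. Off path (the prototype), believing visionary, it pays 28.
visionary: no prototype nets 23; the prototype nets 28 − 6 = 22. visionary stays.
mediocre: no prototype nets 23; the prototype nets 28 − 11 = 17. mediocre stays.
No type deviates, so pooling is sustained.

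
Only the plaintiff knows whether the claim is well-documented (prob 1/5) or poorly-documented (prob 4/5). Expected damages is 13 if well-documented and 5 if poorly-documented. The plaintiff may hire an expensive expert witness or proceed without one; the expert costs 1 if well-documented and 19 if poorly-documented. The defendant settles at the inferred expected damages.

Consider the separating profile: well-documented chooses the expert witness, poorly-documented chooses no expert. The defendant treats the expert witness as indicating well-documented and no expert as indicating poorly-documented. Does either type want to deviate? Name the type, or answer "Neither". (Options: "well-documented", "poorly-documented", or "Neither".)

Neither

The expert witness pays 13; no expert pays 5.
well-documented: assigned the expert witness, nets 13 − 1 = 12; deviating to no expert nets 5.
poorly-documented: assigned no expert, nets 5; deviating to the expert witness nets 13 − 19 = -6.
Both types strictly prefer their assigned action; no profitable deviation.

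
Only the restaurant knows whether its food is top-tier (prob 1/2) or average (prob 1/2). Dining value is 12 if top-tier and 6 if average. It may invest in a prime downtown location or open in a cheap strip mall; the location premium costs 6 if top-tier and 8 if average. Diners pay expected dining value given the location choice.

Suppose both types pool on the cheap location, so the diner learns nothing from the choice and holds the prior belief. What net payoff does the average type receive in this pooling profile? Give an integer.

Pooled price premium = 1/2·12 + 1/2·6 = 9.
average pays no cost for the cheap location, so net payoff = 9.

9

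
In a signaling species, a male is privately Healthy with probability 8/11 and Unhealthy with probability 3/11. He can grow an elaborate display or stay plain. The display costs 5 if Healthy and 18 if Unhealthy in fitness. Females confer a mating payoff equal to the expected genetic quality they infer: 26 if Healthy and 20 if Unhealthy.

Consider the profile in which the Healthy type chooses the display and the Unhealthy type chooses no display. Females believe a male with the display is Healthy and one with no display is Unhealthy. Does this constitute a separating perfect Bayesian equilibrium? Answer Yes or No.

Under these beliefs, the display earns mating payoff 26 and no display earns mating payoff 20.
Healthy: the display nets 26 − 5 = 21; no display nets 20. Healthy prefers the display.
Unhealthy: the display nets 26 − 18 = 8; no display nets 20. Unhealthy prefers no display.
Neither type deviates, so the separating profile is an equilibrium.

Yes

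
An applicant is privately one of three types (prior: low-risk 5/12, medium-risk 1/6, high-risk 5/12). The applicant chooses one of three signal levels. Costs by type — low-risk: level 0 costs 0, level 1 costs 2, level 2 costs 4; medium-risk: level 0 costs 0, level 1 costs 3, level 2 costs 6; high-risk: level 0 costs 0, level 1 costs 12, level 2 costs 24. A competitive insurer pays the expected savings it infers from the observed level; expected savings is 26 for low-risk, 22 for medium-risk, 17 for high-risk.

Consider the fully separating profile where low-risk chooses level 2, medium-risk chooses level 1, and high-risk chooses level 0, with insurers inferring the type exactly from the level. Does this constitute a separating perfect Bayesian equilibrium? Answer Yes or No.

Separating rebates: level 2 → 26, level 1 → 22, level 0 → 17.
low-risk (assigned level 2): level 0: 17 − 0 = 17; level 1: 22 − 2 = 20; level 2: 26 − 4 = 22. low-risk stays.
medium-risk (assigned level 1): level 0: 17 − 0 = 17; level 1: 22 − 3 = 19; level 2: 26 − 6 = 20. medium-risk prefers level 2.
high-risk (assigned level 0): level 0: 17 − 0 = 17; level 1: 22 − 12 = 10; level 2: 26 − 24 = 2. high-risk stays.
At least one type deviates; the separating profile fails.

No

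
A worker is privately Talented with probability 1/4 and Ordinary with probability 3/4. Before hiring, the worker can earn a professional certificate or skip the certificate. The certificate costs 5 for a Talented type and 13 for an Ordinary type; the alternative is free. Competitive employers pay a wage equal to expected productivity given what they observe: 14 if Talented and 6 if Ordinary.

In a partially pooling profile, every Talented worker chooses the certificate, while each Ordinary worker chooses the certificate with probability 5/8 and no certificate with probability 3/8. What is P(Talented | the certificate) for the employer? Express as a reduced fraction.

8/23

P(the certificate) = (1/4)·1 + (3/4)·(5/8) = 23/32.
By Bayes' rule, P(Talented | the certificate) = (1/4) / (23/32) = 8/23.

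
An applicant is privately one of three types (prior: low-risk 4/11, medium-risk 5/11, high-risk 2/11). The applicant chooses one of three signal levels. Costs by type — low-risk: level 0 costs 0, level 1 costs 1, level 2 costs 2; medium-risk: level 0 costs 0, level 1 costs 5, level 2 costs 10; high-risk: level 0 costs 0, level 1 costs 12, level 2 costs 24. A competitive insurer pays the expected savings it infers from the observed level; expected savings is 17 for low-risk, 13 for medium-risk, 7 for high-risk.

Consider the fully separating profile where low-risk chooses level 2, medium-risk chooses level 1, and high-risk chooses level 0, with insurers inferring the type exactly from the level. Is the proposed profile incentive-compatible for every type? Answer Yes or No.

Separating rebates: level 2 → 17, level 1 → 13, level 0 → 7.
low-risk (assigned level 2): level 0: 7 − 0 = 7; level 1: 13 − 1 = 12; level 2: 17 − 2 = 15. low-risk stays.
medium-risk (assigned level 1): level 0: 7 − 0 = 7; level 1: 13 − 5 = 8; level 2: 17 − 10 = 7. medium-risk stays.
high-risk (assigned level 0): level 0: 7 − 0 = 7; level 1: 13 − 12 = 1; level 2: 17 − 24 = -7. high-risk stays.
Every type prefers its assigned level; separation holds.

Yes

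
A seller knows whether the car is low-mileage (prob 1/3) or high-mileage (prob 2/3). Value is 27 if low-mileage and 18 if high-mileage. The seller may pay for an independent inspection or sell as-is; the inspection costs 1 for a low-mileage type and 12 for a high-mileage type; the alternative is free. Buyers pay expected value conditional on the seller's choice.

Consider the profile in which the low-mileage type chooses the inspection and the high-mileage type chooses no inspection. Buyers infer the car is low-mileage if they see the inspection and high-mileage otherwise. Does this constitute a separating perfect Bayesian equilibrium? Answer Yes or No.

Yes

Under these beliefs, the inspection earns price 27 and no inspection earns price 18.
low-mileage: the inspection nets 27 − 1 = 26; no inspection nets 18. low-mileage prefers the inspection.
high-mileage: the inspection nets 27 − 12 = 15; no inspection nets 18. high-mileage prefers no inspection.
Neither type deviates, so the separating profile is an equilibrium.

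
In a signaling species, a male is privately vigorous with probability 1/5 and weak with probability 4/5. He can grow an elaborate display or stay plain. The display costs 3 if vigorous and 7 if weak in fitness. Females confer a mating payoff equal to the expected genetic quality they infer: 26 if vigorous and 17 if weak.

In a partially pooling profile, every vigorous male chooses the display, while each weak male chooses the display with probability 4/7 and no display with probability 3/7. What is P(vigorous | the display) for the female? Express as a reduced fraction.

7/23

P(the display) = (1/5)·1 + (4/5)·(4/7) = 23/35.
By Bayes' rule, P(vigorous | the display) = (1/5) / (23/35) = 7/23.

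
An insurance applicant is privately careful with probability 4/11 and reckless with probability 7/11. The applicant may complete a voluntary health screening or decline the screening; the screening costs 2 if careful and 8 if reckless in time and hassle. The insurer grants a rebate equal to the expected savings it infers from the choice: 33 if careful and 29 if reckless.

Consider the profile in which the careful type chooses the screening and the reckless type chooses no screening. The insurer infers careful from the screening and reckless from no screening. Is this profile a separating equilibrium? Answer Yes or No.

Yes

Under these beliefs, the screening earns rebate 33 and no screening earns rebate 29.
careful: the screening nets 33 − 2 = 31; no screening nets 29. careful prefers the screening.
reckless: the screening nets 33 − 8 = 25; no screening nets 29. reckless prefers no screening.
Neither type deviates, so the separating profile is an equilibrium.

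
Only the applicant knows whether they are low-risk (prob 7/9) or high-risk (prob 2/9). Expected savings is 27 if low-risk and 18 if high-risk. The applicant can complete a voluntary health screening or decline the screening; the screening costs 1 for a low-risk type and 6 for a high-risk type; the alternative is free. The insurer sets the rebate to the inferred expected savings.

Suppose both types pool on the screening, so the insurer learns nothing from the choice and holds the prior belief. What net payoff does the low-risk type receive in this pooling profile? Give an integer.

24

Pooled rebate = 7/9·27 + 2/9·18 = 25.
low-risk pays cost 1 for the screening, so net payoff = 25 − 1 = 24.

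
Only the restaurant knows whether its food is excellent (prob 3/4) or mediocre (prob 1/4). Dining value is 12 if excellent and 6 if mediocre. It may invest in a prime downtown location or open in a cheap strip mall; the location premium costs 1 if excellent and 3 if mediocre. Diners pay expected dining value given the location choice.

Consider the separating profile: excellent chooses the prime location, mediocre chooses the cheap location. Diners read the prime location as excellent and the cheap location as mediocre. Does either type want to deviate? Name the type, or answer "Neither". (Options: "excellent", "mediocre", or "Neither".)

mediocre

The prime location pays 12; the cheap location pays 6.
excellent: assigned the prime location, nets 12 − 1 = 11; deviating to the cheap location nets 6.
mediocre: assigned the cheap location, nets 6; deviating to the prime location nets 12 − 3 = 9.
The mediocre type gains 3 by deviating.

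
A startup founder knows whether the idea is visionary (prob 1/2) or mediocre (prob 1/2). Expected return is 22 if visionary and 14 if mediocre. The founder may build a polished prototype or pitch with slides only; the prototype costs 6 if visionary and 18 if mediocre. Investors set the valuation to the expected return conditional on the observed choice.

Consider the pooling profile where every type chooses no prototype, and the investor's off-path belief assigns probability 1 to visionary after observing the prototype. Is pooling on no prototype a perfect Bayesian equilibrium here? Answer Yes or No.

On path, the investor holds the prior and pays 1/2·22 + 1/2·14 = 18. Off path (the prototype), believing visionary, it pays 22.
visionary: no prototype nets 18; the prototype nets 22 − 6 = 16. visionary stays.
mediocre: no prototype nets 18; the prototype nets 22 − 18 = 4. mediocre stays.
No type deviates, so pooling is sustained.

Yes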